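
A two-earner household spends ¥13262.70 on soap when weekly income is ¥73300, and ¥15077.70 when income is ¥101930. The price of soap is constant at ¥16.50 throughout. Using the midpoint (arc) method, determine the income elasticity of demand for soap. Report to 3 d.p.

With a constant price, Q₁ = 13262.70/16.50 = 803.800 and Q₂ = 15077.70/16.50 = 913.800 (equivalently, work directly with expenditure since P cancels).
Midpoint %ΔQ = (15077.70 − 13262.70)/14170.20 = 0.12809; midpoint %ΔI = (101930 − 73300)/87615 = 0.32677.
η = 0.12809 / 0.32677 = 0.392.

0.392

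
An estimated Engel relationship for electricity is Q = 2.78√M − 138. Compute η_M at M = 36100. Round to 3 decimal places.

At M = 36100: Q = 390.200.
dQ/dM = 2.78/(2√M) = 0.00731579 at this income.
η = (dQ/dM)·(M/Q) = 0.00731579 × (36100/390.200) = 0.677.

0.677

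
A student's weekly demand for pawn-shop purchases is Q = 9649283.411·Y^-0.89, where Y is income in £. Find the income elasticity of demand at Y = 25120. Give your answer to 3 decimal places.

-0.890

For Q = A·Y^β the income elasticity is constant and equal to β.
Here β = -0.89, so η = -0.890.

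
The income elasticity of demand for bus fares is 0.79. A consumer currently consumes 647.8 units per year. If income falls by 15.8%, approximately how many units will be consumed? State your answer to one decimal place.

566.9

%ΔQ ≈ η × %ΔI = 0.79 × (-15.8%) = -12.482%.
New Q ≈ 647.8 × (1 − 0.12482) = 566.9.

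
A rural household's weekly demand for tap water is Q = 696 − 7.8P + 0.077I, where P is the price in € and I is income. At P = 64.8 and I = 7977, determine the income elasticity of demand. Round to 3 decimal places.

At P = 64.8, I = 7977: Q = 804.789.
Holding P constant, ∂Q/∂I = 0.077.
η_I = (∂Q/∂I)·(I/Q) = 0.077 × (7977/804.789) = 0.763.

0.763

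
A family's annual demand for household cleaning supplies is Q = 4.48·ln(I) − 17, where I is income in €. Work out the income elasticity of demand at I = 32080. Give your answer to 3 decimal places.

0.152

At I = 32080: Q = 29.484.
dQ/dI = 4.48/I = 0.000139651 at this income.
η = (dQ/dI)·(I/Q) = 0.000139651 × (32080/29.484) = 0.152.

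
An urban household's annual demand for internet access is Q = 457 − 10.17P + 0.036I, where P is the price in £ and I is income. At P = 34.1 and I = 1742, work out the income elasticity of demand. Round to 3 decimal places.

0.363

At P = 34.1, I = 1742: Q = 172.915.
Holding P constant, ∂Q/∂I = 0.036.
η_I = (∂Q/∂I)·(I/Q) = 0.036 × (1742/172.915) = 0.363.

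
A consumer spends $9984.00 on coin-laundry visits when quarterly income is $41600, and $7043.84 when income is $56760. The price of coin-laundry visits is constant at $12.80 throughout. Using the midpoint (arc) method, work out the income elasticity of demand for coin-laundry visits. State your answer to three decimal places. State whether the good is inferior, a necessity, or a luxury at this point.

-1.120 (inferior good)

With a constant price, Q₁ = 9984.00/12.80 = 780.000 and Q₂ = 7043.84/12.80 = 550.300 (equivalently, work directly with expenditure since P cancels).
Midpoint %ΔQ = (7043.84 − 9984.00)/8513.92 = -0.34534; midpoint %ΔI = (56760 − 41600)/49180 = 0.30826.
η = -0.34534 / 0.30826 = -1.120.
η < 0 ⇒ inferior good.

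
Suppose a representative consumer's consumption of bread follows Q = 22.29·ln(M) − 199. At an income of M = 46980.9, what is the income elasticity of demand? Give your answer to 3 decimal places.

At M = 46980.9: Q = 40.785.
dQ/dM = 22.29/M = 0.000474448 at this income.
η = (dQ/dM)·(M/Q) = 0.000474448 × (46980.9/40.785) = 0.547.

0.547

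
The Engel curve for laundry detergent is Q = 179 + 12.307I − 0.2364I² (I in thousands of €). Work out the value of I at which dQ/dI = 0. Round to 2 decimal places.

dQ/dI = 12.307 − 0.4728I.
The good is inferior where dQ/dI < 0. Setting dQ/dI = 0 gives I = 12.307 / 0.4728 = 26.03.

26.03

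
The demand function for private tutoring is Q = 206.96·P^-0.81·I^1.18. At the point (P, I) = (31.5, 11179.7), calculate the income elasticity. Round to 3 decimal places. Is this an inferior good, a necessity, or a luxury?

For a multiplicative demand Q = A·P^α·I^β, the income elasticity is β everywhere.
Here β = 1.18, so η = 1.180.
Since η > 1, this is a luxury.

1.180 (luxury)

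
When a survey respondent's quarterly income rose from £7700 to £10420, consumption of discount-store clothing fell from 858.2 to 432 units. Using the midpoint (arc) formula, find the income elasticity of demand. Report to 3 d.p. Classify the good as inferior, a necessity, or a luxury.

ΔQ = 432 − 858.2 = -426.2; midpoint Q̄ = (858.2 + 432)/2 = 645.1.
ΔI = 10420 − 7700 = 2720; midpoint Ī = (7700 + 10420)/2 = 9060.
η = (ΔQ/Q̄) ÷ (ΔI/Ī) = (-426.2/645.1) ÷ (2720/9060) = -2.201.
η < 0 ⇒ inferior good.

-2.201 (inferior good)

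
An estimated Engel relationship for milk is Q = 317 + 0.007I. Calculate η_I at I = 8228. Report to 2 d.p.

0.15

At I = 8228: Q = 374.596.
dQ/dI = 0.007.
η = (dQ/dI)·(I/Q) = 0.007 × (8228/374.596) = 0.15.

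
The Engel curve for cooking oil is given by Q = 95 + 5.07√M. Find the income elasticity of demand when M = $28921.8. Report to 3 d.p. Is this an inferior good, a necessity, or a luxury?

0.450 (necessity)

At M = 28921.8: Q = 957.225.
dQ/dM = 5.07/(2√M) = 0.0149061 at this income.
η = (dQ/dM)·(M/Q) = 0.0149061 × (28921.8/957.225) = 0.450.
Since 0 < η < 1, the good is a necessity.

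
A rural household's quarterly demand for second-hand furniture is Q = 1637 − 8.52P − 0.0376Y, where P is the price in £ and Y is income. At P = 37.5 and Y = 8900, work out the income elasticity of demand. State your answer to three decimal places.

-0.340

At P = 37.5, Y = 8900: Q = 982.860.
Holding P constant, ∂Q/∂Y = −0.0376.
η_Y = (∂Q/∂Y)·(Y/Q) = -0.0376 × (8900/982.860) = -0.340.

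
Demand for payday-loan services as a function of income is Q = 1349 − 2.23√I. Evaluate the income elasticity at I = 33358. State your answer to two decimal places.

-0.22

At I = 33358: Q = 941.709.
dQ/dI = -2.23/(2√I) = -0.00610485 at this income.
η = (dQ/dI)·(I/Q) = -0.00610485 × (33358/941.709) = -0.22.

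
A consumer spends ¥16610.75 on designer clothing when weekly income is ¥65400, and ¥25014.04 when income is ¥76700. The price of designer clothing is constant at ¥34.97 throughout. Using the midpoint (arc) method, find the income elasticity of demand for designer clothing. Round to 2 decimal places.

With a constant price, Q₁ = 16610.75/34.97 = 475.000 and Q₂ = 25014.04/34.97 = 715.300 (equivalently, work directly with expenditure since P cancels).
Midpoint %ΔQ = (25014.04 − 16610.75)/20812.40 = 0.40376; midpoint %ΔI = (76700 − 65400)/71050 = 0.15904.
η = 0.40376 / 0.15904 = 2.54.

2.54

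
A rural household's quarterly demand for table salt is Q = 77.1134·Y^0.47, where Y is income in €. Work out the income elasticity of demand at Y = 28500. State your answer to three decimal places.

For Q = A·Y^β the income elasticity is constant and equal to β.
Here β = 0.47, so η = 0.470.

0.470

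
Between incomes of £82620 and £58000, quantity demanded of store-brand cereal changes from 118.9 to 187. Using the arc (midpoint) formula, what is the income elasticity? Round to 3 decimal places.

-1.272

ΔQ = 187 − 118.9 = 68.1; midpoint Q̄ = (118.9 + 187)/2 = 152.95.
ΔI = 58000 − 82620 = -24620; midpoint Ī = (82620 + 58000)/2 = 70310.
η = (ΔQ/Q̄) ÷ (ΔI/Ī) = (68.1/152.95) ÷ (-24620/70310) = -1.272.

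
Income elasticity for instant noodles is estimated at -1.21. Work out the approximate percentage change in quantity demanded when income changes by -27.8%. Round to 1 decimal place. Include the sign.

%ΔQ ≈ η × %ΔI = -1.21 × (-27.8%) = 33.6%.

33.6%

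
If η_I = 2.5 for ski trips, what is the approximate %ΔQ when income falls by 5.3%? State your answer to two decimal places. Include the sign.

%ΔQ ≈ η × %ΔI = 2.5 × (-5.3%) = -13.25%.

-13.25%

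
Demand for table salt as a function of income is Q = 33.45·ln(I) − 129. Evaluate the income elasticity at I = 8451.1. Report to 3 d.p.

At I = 8451.1: Q = 173.457.
dQ/dI = 33.45/I = 0.00395806 at this income.
η = (dQ/dI)·(I/Q) = 0.00395806 × (8451.1/173.457) = 0.193.

0.193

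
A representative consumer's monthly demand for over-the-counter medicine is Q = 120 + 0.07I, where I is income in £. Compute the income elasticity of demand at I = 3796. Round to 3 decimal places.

0.689

At I = 3796: Q = 385.720.
dQ/dI = 0.07.
η = (dQ/dI)·(I/Q) = 0.07 × (3796/385.720) = 0.689.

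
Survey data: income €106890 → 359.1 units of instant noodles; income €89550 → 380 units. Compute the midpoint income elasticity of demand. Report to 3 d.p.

ΔQ = 380 − 359.1 = 20.9; midpoint Q̄ = (359.1 + 380)/2 = 369.55.
ΔI = 89550 − 106890 = -17340; midpoint Ī = (106890 + 89550)/2 = 98220.
η = (ΔQ/Q̄) ÷ (ΔI/Ī) = (20.9/369.55) ÷ (-17340/98220) = -0.320.

-0.320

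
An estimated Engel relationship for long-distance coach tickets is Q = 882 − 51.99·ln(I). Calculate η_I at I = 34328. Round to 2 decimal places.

At I = 34328: Q = 339.031.
dQ/dI = -51.99/I = -0.00151451 at this income.
η = (dQ/dI)·(I/Q) = -0.00151451 × (34328/339.031) = -0.15.

-0.15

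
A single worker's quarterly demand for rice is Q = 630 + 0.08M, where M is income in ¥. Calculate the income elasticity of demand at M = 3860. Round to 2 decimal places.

0.33

At M = 3860: Q = 938.800.
dQ/dM = 0.08.
η = (dQ/dM)·(M/Q) = 0.08 × (3860/938.800) = 0.33.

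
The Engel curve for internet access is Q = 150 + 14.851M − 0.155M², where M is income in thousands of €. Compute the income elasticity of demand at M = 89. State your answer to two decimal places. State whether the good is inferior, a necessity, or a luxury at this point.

-4.65 (inferior good)

At M = 89: Q = 243.9840.
dQ/dM = 14.851 − 0.31M = -12.73900.
η = (dQ/dM)·(M/Q) = -12.73900 × (89/243.9840) = -4.65.
η < 0 ⇒ inferior good.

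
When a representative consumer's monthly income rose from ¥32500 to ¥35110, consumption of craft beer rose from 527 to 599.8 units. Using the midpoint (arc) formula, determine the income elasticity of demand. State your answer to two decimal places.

ΔQ = 599.8 − 527 = 72.8; midpoint Q̄ = (527 + 599.8)/2 = 563.4.
ΔI = 35110 − 32500 = 2610; midpoint Ī = (32500 + 35110)/2 = 33805.
η = (ΔQ/Q̄) ÷ (ΔI/Ī) = (72.8/563.4) ÷ (2610/33805) = 1.67.

1.67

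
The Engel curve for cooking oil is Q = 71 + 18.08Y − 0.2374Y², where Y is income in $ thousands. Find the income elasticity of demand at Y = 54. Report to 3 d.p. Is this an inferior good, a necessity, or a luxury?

-1.150 (inferior good)

At Y = 54: Q = 355.0616.
dQ/dY = 18.08 − 0.4748Y = -7.55920.
η = (dQ/dY)·(Y/Q) = -7.55920 × (54/355.0616) = -1.150.
η < 0 ⇒ inferior good.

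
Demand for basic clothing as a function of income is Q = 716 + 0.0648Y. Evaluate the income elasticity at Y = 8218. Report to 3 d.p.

At Y = 8218: Q = 1248.526.
dQ/dY = 0.0648.
η = (dQ/dY)·(Y/Q) = 0.0648 × (8218/1248.526) = 0.427.

0.427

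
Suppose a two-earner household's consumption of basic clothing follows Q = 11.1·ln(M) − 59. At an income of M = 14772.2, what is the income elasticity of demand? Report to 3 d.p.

At M = 14772.2: Q = 47.566.
dQ/dM = 11.1/M = 0.000751411 at this income.
η = (dQ/dM)·(M/Q) = 0.000751411 × (14772.2/47.566) = 0.233.

0.233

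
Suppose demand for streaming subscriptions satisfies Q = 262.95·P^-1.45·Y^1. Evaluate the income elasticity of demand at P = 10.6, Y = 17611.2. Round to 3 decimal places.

1.000

For a multiplicative demand Q = A·P^α·Y^β, the income elasticity is β everywhere.
Here β = 1, so η = 1.000.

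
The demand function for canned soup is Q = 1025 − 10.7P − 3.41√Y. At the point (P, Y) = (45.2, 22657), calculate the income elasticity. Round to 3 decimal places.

-9.140

At P = 45.2, Y = 22657: Q = 28.079.
Holding P constant, ∂Q/∂Y = -3.41/(2√Y) = -0.0113272.
η_Y = (∂Q/∂Y)·(Y/Q) = -0.0113272 × (22657/28.079) = -9.140.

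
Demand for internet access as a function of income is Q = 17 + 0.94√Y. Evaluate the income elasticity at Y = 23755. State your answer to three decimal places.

0.447

At Y = 23755: Q = 161.879.
dQ/dY = 0.94/(2√Y) = 0.00304944 at this income.
η = (dQ/dY)·(Y/Q) = 0.00304944 × (23755/161.879) = 0.447.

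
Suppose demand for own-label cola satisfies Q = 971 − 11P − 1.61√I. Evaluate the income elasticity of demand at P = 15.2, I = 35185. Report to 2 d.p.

-0.30

At P = 15.2, I = 35185: Q = 501.802.
Holding P constant, ∂Q/∂I = -1.61/(2√I) = -0.00429158.
η_I = (∂Q/∂I)·(I/Q) = -0.00429158 × (35185/501.802) = -0.30.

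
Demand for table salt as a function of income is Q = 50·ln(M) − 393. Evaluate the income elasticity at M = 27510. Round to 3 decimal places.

At M = 27510: Q = 118.115.
dQ/dM = 50/M = 0.00181752 at this income.
η = (dQ/dM)·(M/Q) = 0.00181752 × (27510/118.115) = 0.423.

0.423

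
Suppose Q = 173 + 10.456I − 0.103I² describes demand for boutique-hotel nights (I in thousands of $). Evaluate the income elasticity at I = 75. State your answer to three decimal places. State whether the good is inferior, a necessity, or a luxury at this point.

At I = 75: Q = 377.8250.
dQ/dI = 10.456 − 0.206I = -4.99400.
η = (dQ/dI)·(I/Q) = -4.99400 × (75/377.8250) = -0.991.
η < 0 ⇒ inferior good.

-0.991 (inferior good)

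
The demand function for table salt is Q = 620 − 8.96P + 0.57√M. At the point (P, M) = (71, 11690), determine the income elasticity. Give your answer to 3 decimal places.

At P = 71, M = 11690: Q = 45.469.
Holding P constant, ∂Q/∂M = 0.57/(2√M) = 0.00263595.
η_M = (∂Q/∂M)·(M/Q) = 0.00263595 × (11690/45.469) = 0.678.

0.678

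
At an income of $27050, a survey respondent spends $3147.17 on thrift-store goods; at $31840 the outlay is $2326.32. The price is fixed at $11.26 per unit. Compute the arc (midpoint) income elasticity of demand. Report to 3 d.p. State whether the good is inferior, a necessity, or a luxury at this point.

With a constant price, Q₁ = 3147.17/11.26 = 279.500 and Q₂ = 2326.32/11.26 = 206.600 (equivalently, work directly with expenditure since P cancels).
Midpoint %ΔQ = (2326.32 − 3147.17)/2736.75 = -0.29994; midpoint %ΔI = (31840 − 27050)/29445 = 0.16268.
η = -0.29994 / 0.16268 = -1.844.
η < 0 ⇒ inferior good.

-1.844 (inferior good)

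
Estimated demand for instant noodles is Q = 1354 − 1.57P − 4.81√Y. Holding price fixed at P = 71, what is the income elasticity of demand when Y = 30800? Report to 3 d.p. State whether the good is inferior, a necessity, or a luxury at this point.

-1.059 (inferior good)

At P = 71, Y = 30800: Q = 398.378.
Holding P constant, ∂Q/∂Y = -4.81/(2√Y) = -0.0137038.
η_Y = (∂Q/∂Y)·(Y/Q) = -0.0137038 × (30800/398.378) = -1.059.
Since η < 0, this is an inferior good.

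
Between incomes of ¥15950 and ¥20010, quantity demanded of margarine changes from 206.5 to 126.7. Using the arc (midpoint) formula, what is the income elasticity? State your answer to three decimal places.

ΔQ = 126.7 − 206.5 = -79.8; midpoint Q̄ = (206.5 + 126.7)/2 = 166.6.
ΔI = 20010 − 15950 = 4060; midpoint Ī = (15950 + 20010)/2 = 17980.
η = (ΔQ/Q̄) ÷ (ΔI/Ī) = (-79.8/166.6) ÷ (4060/17980) = -2.121.

-2.121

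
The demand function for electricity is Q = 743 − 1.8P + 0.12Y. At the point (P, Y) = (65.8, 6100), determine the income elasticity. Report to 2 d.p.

0.54

At P = 65.8, Y = 6100: Q = 1356.560.
Holding P constant, ∂Q/∂Y = 0.12.
η_Y = (∂Q/∂Y)·(Y/Q) = 0.12 × (6100/1356.560) = 0.54.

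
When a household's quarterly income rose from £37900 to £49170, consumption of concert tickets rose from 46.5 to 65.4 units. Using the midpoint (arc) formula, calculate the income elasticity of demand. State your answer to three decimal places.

ΔQ = 65.4 − 46.5 = 18.9; midpoint Q̄ = (46.5 + 65.4)/2 = 55.95.
ΔI = 49170 − 37900 = 11270; midpoint Ī = (37900 + 49170)/2 = 43535.
η = (ΔQ/Q̄) ÷ (ΔI/Ī) = (18.9/55.95) ÷ (11270/43535) = 1.305.

1.305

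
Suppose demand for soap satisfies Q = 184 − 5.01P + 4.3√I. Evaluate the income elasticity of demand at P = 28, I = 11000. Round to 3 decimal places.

0.456

At P = 28, I = 11000: Q = 494.708.
Holding P constant, ∂Q/∂I = 4.3/(2√I) = 0.0204994.
η_I = (∂Q/∂I)·(I/Q) = 0.0204994 × (11000/494.708) = 0.456.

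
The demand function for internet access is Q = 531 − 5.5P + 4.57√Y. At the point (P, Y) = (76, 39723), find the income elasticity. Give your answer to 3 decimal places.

0.445

At P = 76, Y = 39723: Q = 1023.830.
Holding P constant, ∂Q/∂Y = 4.57/(2√Y) = 0.0114648.
η_Y = (∂Q/∂Y)·(Y/Q) = 0.0114648 × (39723/1023.830) = 0.445.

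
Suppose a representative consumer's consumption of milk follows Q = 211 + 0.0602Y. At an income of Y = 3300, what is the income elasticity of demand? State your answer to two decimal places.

0.48

At Y = 3300: Q = 409.660.
dQ/dY = 0.0602.
η = (dQ/dY)·(Y/Q) = 0.0602 × (3300/409.660) = 0.48.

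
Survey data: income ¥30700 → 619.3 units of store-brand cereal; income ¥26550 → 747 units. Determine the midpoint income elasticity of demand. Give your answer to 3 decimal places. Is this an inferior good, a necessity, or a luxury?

-1.289 (inferior good)

ΔQ = 747 − 619.3 = 127.7; midpoint Q̄ = (619.3 + 747)/2 = 683.15.
ΔI = 26550 − 30700 = -4150; midpoint Ī = (30700 + 26550)/2 = 28625.
η = (ΔQ/Q̄) ÷ (ΔI/Ī) = (127.7/683.15) ÷ (-4150/28625) = -1.289.
η < 0 ⇒ inferior good.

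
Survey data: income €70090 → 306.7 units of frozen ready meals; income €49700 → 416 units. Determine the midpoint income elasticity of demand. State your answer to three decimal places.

-0.889

ΔQ = 416 − 306.7 = 109.3; midpoint Q̄ = (306.7 + 416)/2 = 361.35.
ΔI = 49700 − 70090 = -20390; midpoint Ī = (70090 + 49700)/2 = 59895.
η = (ΔQ/Q̄) ÷ (ΔI/Ī) = (109.3/361.35) ÷ (-20390/59895) = -0.889.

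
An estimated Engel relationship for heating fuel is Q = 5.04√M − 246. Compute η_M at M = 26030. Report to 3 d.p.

At M = 26030: Q = 567.144.
dQ/dM = 5.04/(2√M) = 0.0156194 at this income.
η = (dQ/dM)·(M/Q) = 0.0156194 × (26030/567.144) = 0.717.

0.717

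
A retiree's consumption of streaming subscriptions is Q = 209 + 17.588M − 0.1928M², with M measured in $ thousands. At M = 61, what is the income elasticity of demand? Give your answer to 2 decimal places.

-0.64

At M = 61: Q = 564.4592.
dQ/dM = 17.588 − 0.3856M = -5.93360.
η = (dQ/dM)·(M/Q) = -5.93360 × (61/564.4592) = -0.64.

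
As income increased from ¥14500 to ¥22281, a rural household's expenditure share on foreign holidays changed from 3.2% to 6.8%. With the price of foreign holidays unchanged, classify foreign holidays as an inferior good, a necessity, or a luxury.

The budget share rises as income rises, so η > 1.

luxury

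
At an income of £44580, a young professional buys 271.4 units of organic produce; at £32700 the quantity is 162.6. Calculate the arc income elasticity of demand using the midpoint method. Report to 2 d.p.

ΔQ = 162.6 − 271.4 = -108.8; midpoint Q̄ = (271.4 + 162.6)/2 = 217.
ΔI = 32700 − 44580 = -11880; midpoint Ī = (44580 + 32700)/2 = 38640.
η = (ΔQ/Q̄) ÷ (ΔI/Ī) = (-108.8/217) ÷ (-11880/38640) = 1.63.

1.63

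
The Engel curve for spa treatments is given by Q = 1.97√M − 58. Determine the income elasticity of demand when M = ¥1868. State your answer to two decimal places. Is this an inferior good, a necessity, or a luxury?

1.57 (luxury)

At M = 1868: Q = 27.144.
dQ/dM = 1.97/(2√M) = 0.0227902 at this income.
η = (dQ/dM)·(M/Q) = 0.0227902 × (1868/27.144) = 1.57.
Since η > 1, the good is a luxury.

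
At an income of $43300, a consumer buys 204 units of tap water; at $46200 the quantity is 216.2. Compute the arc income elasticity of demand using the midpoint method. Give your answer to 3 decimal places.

0.896

ΔQ = 216.2 − 204 = 12.2; midpoint Q̄ = (204 + 216.2)/2 = 210.1.
ΔI = 46200 − 43300 = 2900; midpoint Ī = (43300 + 46200)/2 = 44750.
η = (ΔQ/Q̄) ÷ (ΔI/Ī) = (12.2/210.1) ÷ (2900/44750) = 0.896.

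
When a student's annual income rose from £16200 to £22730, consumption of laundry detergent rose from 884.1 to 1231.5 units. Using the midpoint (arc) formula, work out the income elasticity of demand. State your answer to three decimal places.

ΔQ = 1231.5 − 884.1 = 347.4; midpoint Q̄ = (884.1 + 1231.5)/2 = 1057.8.
ΔI = 22730 − 16200 = 6530; midpoint Ī = (16200 + 22730)/2 = 19465.
η = (ΔQ/Q̄) ÷ (ΔI/Ī) = (347.4/1057.8) ÷ (6530/19465) = 0.979.

0.979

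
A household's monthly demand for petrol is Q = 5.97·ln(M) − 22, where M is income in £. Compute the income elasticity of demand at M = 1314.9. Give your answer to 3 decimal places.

0.286

At M = 1314.9: Q = 20.874.
dQ/dM = 5.97/M = 0.00454027 at this income.
η = (dQ/dM)·(M/Q) = 0.00454027 × (1314.9/20.874) = 0.286.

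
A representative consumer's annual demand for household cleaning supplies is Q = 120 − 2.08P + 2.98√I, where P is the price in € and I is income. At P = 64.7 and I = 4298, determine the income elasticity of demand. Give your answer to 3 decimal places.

At P = 64.7, I = 4298: Q = 180.790.
Holding P constant, ∂Q/∂I = 2.98/(2√I) = 0.0227276.
η_I = (∂Q/∂I)·(I/Q) = 0.0227276 × (4298/180.790) = 0.540.

0.540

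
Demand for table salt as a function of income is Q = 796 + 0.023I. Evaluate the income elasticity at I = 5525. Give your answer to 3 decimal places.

At I = 5525: Q = 923.075.
dQ/dI = 0.023.
η = (dQ/dI)·(I/Q) = 0.023 × (5525/923.075) = 0.138.

0.138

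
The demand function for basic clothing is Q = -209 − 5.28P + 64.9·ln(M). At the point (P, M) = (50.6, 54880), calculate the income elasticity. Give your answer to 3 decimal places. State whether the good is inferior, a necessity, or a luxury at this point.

At P = 50.6, M = 54880: Q = 232.079.
Holding P constant, ∂Q/∂M = 64.9/M = 0.00118258.
η_M = (∂Q/∂M)·(M/Q) = 0.00118258 × (54880/232.079) = 0.280.
Since 0 < η < 1, this is a necessity.

0.280 (necessity)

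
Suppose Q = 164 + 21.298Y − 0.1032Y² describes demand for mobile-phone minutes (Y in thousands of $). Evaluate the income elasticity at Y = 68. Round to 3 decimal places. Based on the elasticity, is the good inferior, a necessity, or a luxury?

0.435 (necessity)

At Y = 68: Q = 1135.0672.
dQ/dY = 21.298 − 0.2064Y = 7.26280.
η = (dQ/dY)·(Y/Q) = 7.26280 × (68/1135.0672) = 0.435.
0 < η < 1 ⇒ necessity.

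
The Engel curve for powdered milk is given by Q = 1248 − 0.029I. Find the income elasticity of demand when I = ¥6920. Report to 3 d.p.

-0.192

At I = 6920: Q = 1047.320.
dQ/dI = −0.029.
η = (dQ/dI)·(I/Q) = -0.029 × (6920/1047.320) = -0.192.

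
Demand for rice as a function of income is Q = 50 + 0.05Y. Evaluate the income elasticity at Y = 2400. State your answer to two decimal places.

0.71

At Y = 2400: Q = 170.000.
dQ/dY = 0.05.
η = (dQ/dY)·(Y/Q) = 0.05 × (2400/170.000) = 0.71.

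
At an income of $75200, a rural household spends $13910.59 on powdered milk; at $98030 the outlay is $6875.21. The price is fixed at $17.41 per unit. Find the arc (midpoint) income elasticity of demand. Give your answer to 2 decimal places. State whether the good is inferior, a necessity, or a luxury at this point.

-2.57 (inferior good)

With a constant price, Q₁ = 13910.59/17.41 = 799.000 and Q₂ = 6875.21/17.41 = 394.900 (equivalently, work directly with expenditure since P cancels).
Midpoint %ΔQ = (6875.21 − 13910.59)/10392.90 = -0.67694; midpoint %ΔI = (98030 − 75200)/86615 = 0.26358.
η = -0.67694 / 0.26358 = -2.57.
η < 0 ⇒ inferior good.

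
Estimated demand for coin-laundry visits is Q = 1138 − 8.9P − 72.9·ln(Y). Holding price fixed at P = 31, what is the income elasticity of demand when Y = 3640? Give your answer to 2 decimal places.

-0.28

At P = 31, Y = 3640: Q = 264.339.
Holding P constant, ∂Q/∂Y = -72.9/Y = -0.0200275.
η_Y = (∂Q/∂Y)·(Y/Q) = -0.0200275 × (3640/264.339) = -0.28.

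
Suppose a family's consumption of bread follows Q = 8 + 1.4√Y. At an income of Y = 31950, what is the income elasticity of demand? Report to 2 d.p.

At Y = 31950: Q = 258.244.
dQ/dY = 1.4/(2√Y) = 0.00391618 at this income.
η = (dQ/dY)·(Y/Q) = 0.00391618 × (31950/258.244) = 0.48.

0.48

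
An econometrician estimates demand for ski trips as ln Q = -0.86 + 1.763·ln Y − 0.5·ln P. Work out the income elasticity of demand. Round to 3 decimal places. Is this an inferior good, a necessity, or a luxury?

In a log-linear demand, the coefficient on ln Y is the income elasticity.
So η = 1.763.
η > 1 ⇒ luxury.

1.763 (luxury)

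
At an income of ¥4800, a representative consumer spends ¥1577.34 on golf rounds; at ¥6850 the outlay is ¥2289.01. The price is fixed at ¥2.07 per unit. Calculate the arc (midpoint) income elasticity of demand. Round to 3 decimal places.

1.046

With a constant price, Q₁ = 1577.34/2.07 = 762.000 and Q₂ = 2289.01/2.07 = 1105.802 (equivalently, work directly with expenditure since P cancels).
Midpoint %ΔQ = (2289.01 − 1577.34)/1933.18 = 0.36814; midpoint %ΔI = (6850 − 4800)/5825 = 0.35193.
η = 0.36814 / 0.35193 = 1.046.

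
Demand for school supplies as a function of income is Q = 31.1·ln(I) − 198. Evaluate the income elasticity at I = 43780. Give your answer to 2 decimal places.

0.23

At I = 43780: Q = 134.364.
dQ/dI = 31.1/I = 0.00071037 at this income.
η = (dQ/dI)·(I/Q) = 0.00071037 × (43780/134.364) = 0.23.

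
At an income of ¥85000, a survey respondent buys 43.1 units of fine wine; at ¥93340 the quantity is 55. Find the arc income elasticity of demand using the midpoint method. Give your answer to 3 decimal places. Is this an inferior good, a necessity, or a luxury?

ΔQ = 55 − 43.1 = 11.9; midpoint Q̄ = (43.1 + 55)/2 = 49.05.
ΔI = 93340 − 85000 = 8340; midpoint Ī = (85000 + 93340)/2 = 89170.
η = (ΔQ/Q̄) ÷ (ΔI/Ī) = (11.9/49.05) ÷ (8340/89170) = 2.594.
η > 1 ⇒ luxury.

2.594 (luxury)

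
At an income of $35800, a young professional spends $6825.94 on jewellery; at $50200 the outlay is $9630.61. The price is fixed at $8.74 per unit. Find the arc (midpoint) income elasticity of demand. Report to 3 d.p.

1.018

With a constant price, Q₁ = 6825.94/8.74 = 781.000 and Q₂ = 9630.61/8.74 = 1101.900 (equivalently, work directly with expenditure since P cancels).
Midpoint %ΔQ = (9630.61 − 6825.94)/8228.28 = 0.34086; midpoint %ΔI = (50200 − 35800)/43000 = 0.33488.
η = 0.34086 / 0.33488 = 1.018.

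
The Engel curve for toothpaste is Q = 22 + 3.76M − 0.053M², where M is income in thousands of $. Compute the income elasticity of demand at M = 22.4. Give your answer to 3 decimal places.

0.390

At M = 22.4: Q = 79.6307.
dQ/dM = 3.76 − 0.106M = 1.38560.
η = (dQ/dM)·(M/Q) = 1.38560 × (22.4/79.6307) = 0.390.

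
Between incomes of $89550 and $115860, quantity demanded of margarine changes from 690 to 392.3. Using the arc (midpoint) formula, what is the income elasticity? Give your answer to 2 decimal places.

ΔQ = 392.3 − 690 = -297.7; midpoint Q̄ = (690 + 392.3)/2 = 541.15.
ΔI = 115860 − 89550 = 26310; midpoint Ī = (89550 + 115860)/2 = 102705.
η = (ΔQ/Q̄) ÷ (ΔI/Ī) = (-297.7/541.15) ÷ (26310/102705) = -2.15.

-2.15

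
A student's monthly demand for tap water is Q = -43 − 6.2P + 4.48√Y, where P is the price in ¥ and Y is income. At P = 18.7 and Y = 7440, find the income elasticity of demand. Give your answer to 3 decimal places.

0.849

At P = 18.7, Y = 7440: Q = 227.484.
Holding P constant, ∂Q/∂Y = 4.48/(2√Y) = 0.0259694.
η_Y = (∂Q/∂Y)·(Y/Q) = 0.0259694 × (7440/227.484) = 0.849.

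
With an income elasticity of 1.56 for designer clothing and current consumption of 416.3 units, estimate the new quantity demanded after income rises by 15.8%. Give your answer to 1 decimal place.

518.9

%ΔQ ≈ η × %ΔI = 1.56 × 15.8% = 24.648%.
New Q ≈ 416.3 × (1 + 0.24648) = 518.9.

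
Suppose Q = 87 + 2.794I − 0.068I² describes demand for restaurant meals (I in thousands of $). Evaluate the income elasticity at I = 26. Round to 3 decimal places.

At I = 26: Q = 113.6760.
dQ/dI = 2.794 − 0.136I = -0.74200.
η = (dQ/dI)·(I/Q) = -0.74200 × (26/113.6760) = -0.170.

-0.170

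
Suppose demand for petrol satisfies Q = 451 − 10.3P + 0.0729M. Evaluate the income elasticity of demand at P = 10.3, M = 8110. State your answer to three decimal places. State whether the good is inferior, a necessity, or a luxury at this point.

At P = 10.3, M = 8110: Q = 936.129.
Holding P constant, ∂Q/∂M = 0.0729.
η_M = (∂Q/∂M)·(M/Q) = 0.0729 × (8110/936.129) = 0.632.
Since 0 < η < 1, this is a necessity.

0.632 (necessity)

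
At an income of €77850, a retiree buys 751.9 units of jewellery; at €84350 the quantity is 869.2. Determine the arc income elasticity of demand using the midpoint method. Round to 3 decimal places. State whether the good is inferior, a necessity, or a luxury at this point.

ΔQ = 869.2 − 751.9 = 117.3; midpoint Q̄ = (751.9 + 869.2)/2 = 810.55.
ΔI = 84350 − 77850 = 6500; midpoint Ī = (77850 + 84350)/2 = 81100.
η = (ΔQ/Q̄) ÷ (ΔI/Ī) = (117.3/810.55) ÷ (6500/81100) = 1.806.
η > 1 ⇒ luxury.

1.806 (luxury)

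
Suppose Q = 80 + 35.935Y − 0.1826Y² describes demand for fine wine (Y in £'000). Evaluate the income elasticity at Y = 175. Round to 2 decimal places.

-6.30

At Y = 175: Q = 776.5000.
dQ/dY = 35.935 − 0.3652Y = -27.97500.
η = (dQ/dY)·(Y/Q) = -27.97500 × (175/776.5000) = -6.30.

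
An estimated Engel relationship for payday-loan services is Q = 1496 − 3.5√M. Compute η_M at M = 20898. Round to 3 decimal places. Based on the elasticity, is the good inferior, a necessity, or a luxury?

At M = 20898: Q = 990.035.
dQ/dM = -3.5/(2√M) = -0.0121056 at this income.
η = (dQ/dM)·(M/Q) = -0.0121056 × (20898/990.035) = -0.256.
Since η < 0, the good is an inferior good.

-0.256 (inferior good)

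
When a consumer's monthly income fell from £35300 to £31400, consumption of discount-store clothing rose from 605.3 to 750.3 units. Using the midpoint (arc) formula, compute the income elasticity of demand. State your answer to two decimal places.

ΔQ = 750.3 − 605.3 = 145; midpoint Q̄ = (605.3 + 750.3)/2 = 677.8.
ΔI = 31400 − 35300 = -3900; midpoint Ī = (35300 + 31400)/2 = 33350.
η = (ΔQ/Q̄) ÷ (ΔI/Ī) = (145/677.8) ÷ (-3900/33350) = -1.83.

-1.83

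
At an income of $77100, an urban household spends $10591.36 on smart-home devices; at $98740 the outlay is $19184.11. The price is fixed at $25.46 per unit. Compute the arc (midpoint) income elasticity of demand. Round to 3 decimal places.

With a constant price, Q₁ = 10591.36/25.46 = 416.000 and Q₂ = 19184.11/25.46 = 753.500 (equivalently, work directly with expenditure since P cancels).
Midpoint %ΔQ = (19184.11 − 10591.36)/14887.74 = 0.57717; midpoint %ΔI = (98740 − 77100)/87920 = 0.24613.
η = 0.57717 / 0.24613 = 2.345.

2.345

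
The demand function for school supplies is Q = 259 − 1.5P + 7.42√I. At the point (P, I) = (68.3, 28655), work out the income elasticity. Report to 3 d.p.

At P = 68.3, I = 28655: Q = 1412.592.
Holding P constant, ∂Q/∂I = 7.42/(2√I) = 0.0219166.
η_I = (∂Q/∂I)·(I/Q) = 0.0219166 × (28655/1412.592) = 0.445.

0.445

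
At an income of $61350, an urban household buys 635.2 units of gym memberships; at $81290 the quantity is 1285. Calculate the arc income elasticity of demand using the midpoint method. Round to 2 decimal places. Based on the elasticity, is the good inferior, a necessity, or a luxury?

2.42 (luxury)

ΔQ = 1285 − 635.2 = 649.8; midpoint Q̄ = (635.2 + 1285)/2 = 960.1.
ΔI = 81290 − 61350 = 19940; midpoint Ī = (61350 + 81290)/2 = 71320.
η = (ΔQ/Q̄) ÷ (ΔI/Ī) = (649.8/960.1) ÷ (19940/71320) = 2.42.
η > 1 ⇒ luxury.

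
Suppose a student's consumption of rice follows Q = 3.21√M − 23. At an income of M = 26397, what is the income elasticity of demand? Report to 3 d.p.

At M = 26397: Q = 498.534.
dQ/dM = 3.21/(2√M) = 0.00987865 at this income.
η = (dQ/dM)·(M/Q) = 0.00987865 × (26397/498.534) = 0.523.

0.523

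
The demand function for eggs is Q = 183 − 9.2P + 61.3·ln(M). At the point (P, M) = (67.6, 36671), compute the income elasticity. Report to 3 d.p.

At P = 67.6, M = 36671: Q = 205.327.
Holding P constant, ∂Q/∂M = 61.3/M = 0.00167162.
η_M = (∂Q/∂M)·(M/Q) = 0.00167162 × (36671/205.327) = 0.299.

0.299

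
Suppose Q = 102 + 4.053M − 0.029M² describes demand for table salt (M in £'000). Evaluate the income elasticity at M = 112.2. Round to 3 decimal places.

At M = 112.2: Q = 191.6702.
dQ/dM = 4.053 − 0.058M = -2.45460.
η = (dQ/dM)·(M/Q) = -2.45460 × (112.2/191.6702) = -1.437.

-1.437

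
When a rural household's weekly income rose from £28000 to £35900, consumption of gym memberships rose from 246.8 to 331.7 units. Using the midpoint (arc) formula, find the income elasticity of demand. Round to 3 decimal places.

ΔQ = 331.7 − 246.8 = 84.9; midpoint Q̄ = (246.8 + 331.7)/2 = 289.25.
ΔI = 35900 − 28000 = 7900; midpoint Ī = (28000 + 35900)/2 = 31950.
η = (ΔQ/Q̄) ÷ (ΔI/Ī) = (84.9/289.25) ÷ (7900/31950) = 1.187.

1.187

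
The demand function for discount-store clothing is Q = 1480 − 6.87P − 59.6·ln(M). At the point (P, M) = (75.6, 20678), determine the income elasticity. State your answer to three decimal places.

-0.162

At P = 75.6, M = 20678: Q = 368.393.
Holding P constant, ∂Q/∂M = -59.6/M = -0.00288229.
η_M = (∂Q/∂M)·(M/Q) = -0.00288229 × (20678/368.393) = -0.162.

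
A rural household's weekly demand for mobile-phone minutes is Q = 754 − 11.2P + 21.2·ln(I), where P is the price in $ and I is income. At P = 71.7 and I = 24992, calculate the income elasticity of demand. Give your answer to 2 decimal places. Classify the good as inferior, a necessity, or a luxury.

0.13 (necessity)

At P = 71.7, I = 24992: Q = 165.638.
Holding P constant, ∂Q/∂I = 21.2/I = 0.000848271.
η_I = (∂Q/∂I)·(I/Q) = 0.000848271 × (24992/165.638) = 0.13.
Since 0 < η < 1, this is a necessity.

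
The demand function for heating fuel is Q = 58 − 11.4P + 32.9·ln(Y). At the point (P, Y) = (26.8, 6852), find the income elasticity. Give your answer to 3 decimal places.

At P = 26.8, Y = 6852: Q = 43.063.
Holding P constant, ∂Q/∂Y = 32.9/Y = 0.00480152.
η_Y = (∂Q/∂Y)·(Y/Q) = 0.00480152 × (6852/43.063) = 0.764.

0.764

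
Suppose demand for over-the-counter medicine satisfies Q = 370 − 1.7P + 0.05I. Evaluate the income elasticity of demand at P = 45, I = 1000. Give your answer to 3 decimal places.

0.146

At P = 45, I = 1000: Q = 343.500.
Holding P constant, ∂Q/∂I = 0.05.
η_I = (∂Q/∂I)·(I/Q) = 0.05 × (1000/343.500) = 0.146.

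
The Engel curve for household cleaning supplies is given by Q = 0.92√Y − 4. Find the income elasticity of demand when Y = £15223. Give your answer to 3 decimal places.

At Y = 15223: Q = 109.511.
dQ/dY = 0.92/(2√Y) = 0.00372827 at this income.
η = (dQ/dY)·(Y/Q) = 0.00372827 × (15223/109.511) = 0.518.

0.518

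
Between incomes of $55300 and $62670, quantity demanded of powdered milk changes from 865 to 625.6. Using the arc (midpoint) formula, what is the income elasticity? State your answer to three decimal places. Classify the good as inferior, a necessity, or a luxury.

-2.571 (inferior good)

ΔQ = 625.6 − 865 = -239.4; midpoint Q̄ = (865 + 625.6)/2 = 745.3.
ΔI = 62670 − 55300 = 7370; midpoint Ī = (55300 + 62670)/2 = 58985.
η = (ΔQ/Q̄) ÷ (ΔI/Ī) = (-239.4/745.3) ÷ (7370/58985) = -2.571.
η < 0 ⇒ inferior good.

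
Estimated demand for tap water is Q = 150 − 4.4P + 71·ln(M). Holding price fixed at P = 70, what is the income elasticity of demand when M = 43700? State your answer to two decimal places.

At P = 70, M = 43700: Q = 600.642.
Holding P constant, ∂Q/∂M = 71/M = 0.00162471.
η_M = (∂Q/∂M)·(M/Q) = 0.00162471 × (43700/600.642) = 0.12.

0.12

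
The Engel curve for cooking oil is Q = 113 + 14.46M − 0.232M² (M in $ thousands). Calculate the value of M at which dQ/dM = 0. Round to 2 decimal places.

dQ/dM = 14.46 − 0.464M.
The good is inferior where dQ/dM < 0. Setting dQ/dM = 0 gives M = 14.46 / 0.464 = 31.16.

31.16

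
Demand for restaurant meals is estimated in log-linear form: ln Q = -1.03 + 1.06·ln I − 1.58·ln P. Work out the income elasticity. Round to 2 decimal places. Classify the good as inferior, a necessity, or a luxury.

In a log-linear demand, the coefficient on ln I is the income elasticity.
So η = 1.06.
η > 1 ⇒ luxury.

1.06 (luxury)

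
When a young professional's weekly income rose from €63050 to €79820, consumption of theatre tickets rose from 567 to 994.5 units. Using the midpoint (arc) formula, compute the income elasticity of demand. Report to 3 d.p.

ΔQ = 994.5 − 567 = 427.5; midpoint Q̄ = (567 + 994.5)/2 = 780.75.
ΔI = 79820 − 63050 = 16770; midpoint Ī = (63050 + 79820)/2 = 71435.
η = (ΔQ/Q̄) ÷ (ΔI/Ī) = (427.5/780.75) ÷ (16770/71435) = 2.332.

2.332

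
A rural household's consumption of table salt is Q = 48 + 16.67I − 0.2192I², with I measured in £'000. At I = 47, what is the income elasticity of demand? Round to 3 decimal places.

-0.533

At I = 47: Q = 347.2772.
dQ/dI = 16.67 − 0.4384I = -3.93480.
η = (dQ/dI)·(I/Q) = -3.93480 × (47/347.2772) = -0.533.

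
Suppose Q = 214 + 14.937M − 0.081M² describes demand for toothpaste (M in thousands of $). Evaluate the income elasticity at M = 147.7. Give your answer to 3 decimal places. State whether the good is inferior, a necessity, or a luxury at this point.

-2.033 (inferior good)

At M = 147.7: Q = 653.1564.
dQ/dM = 14.937 − 0.162M = -8.99040.
η = (dQ/dM)·(M/Q) = -8.99040 × (147.7/653.1564) = -2.033.
η < 0 ⇒ inferior good.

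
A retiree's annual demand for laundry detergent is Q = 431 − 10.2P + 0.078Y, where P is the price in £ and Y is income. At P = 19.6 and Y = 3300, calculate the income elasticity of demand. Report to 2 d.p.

0.53

At P = 19.6, Y = 3300: Q = 488.480.
Holding P constant, ∂Q/∂Y = 0.078.
η_Y = (∂Q/∂Y)·(Y/Q) = 0.078 × (3300/488.480) = 0.53.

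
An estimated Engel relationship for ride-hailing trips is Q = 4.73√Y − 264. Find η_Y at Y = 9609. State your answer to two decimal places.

1.16

At Y = 9609: Q = 199.661.
dQ/dY = 4.73/(2√Y) = 0.0241264 at this income.
η = (dQ/dY)·(Y/Q) = 0.0241264 × (9609/199.661) = 1.16.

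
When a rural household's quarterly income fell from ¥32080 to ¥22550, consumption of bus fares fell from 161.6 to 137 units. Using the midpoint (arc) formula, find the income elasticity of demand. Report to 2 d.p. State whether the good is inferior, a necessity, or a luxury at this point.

0.47 (necessity)

ΔQ = 137 − 161.6 = -24.6; midpoint Q̄ = (161.6 + 137)/2 = 149.3.
ΔI = 22550 − 32080 = -9530; midpoint Ī = (32080 + 22550)/2 = 27315.
η = (ΔQ/Q̄) ÷ (ΔI/Ī) = (-24.6/149.3) ÷ (-9530/27315) = 0.47.
0 < η < 1 ⇒ necessity.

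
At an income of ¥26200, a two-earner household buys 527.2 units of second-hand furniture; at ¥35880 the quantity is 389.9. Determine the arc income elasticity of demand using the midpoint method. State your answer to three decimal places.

-0.960

ΔQ = 389.9 − 527.2 = -137.3; midpoint Q̄ = (527.2 + 389.9)/2 = 458.55.
ΔI = 35880 − 26200 = 9680; midpoint Ī = (26200 + 35880)/2 = 31040.
η = (ΔQ/Q̄) ÷ (ΔI/Ī) = (-137.3/458.55) ÷ (9680/31040) = -0.960.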